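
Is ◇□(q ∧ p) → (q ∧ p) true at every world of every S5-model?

Tableau for the negation ¬(◇□(q ∧ p) → (q ∧ p)):
1. ¬(◇□(q ∧ p) → (q ∧ p)), u
2. ◇□(q ∧ p), u
3. ¬(q ∧ p), u
4. ¬p, u
5. □(q ∧ p), v
6. q ∧ p, u
7. q, u
8. p, u
Accessibility: uRu, uRv, vRu, vRv
Branch closes: p and ¬p both at u.
Every branch of the negation's tableau closes; the branch above is one of them.

Valid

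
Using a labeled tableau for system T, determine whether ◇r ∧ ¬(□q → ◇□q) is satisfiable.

1. ◇r ∧ ¬(□q → ◇□q), u
2. ◇r, u
3. ¬(□q → ◇□q), u
4. □q, u
5. ¬◇□q, u
6. q, u
7. ¬□q, u
8. r, v
9. q, v
10. ¬□q, v
11. ¬q, w
12. q, w
Accessibility: uRu, uRv, uRw, vRv, wRw
Branch closes: q and ¬q both at w.
Every branch closes; the branch above is one of them.

No, unsatisfiable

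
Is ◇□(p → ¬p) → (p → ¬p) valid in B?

Valid in B

Tableau for the negation ¬(◇□(p → ¬p) → (p → ¬p)):
1. ¬(◇□(p → ¬p) → (p → ¬p)), u
2. ◇□(p → ¬p), u   [¬→-rule on 1]
3. ¬(p → ¬p), u   [¬→-rule on 1]
4. p, u   [¬→-rule on 3]
5. □(p → ¬p), v   [◇-rule on 2: fresh world v, uRv]
6. p → ¬p, u   [□-rule on 5 via vRu]
7. p → ¬p, v   [□-rule on 5 via vRv]
8. ¬p, u   [→-rule on 6 (branches; this branch)]
Accessibility: uRu, uRv, vRu, vRv
Branch closes: p and ¬p both at u.
All branches of the negation close; one closing branch shown above.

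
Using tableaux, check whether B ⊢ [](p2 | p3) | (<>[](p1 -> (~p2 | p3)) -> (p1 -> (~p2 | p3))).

Valid in B

Tableau for the negation ~([](p2 | p3) | (<>[](p1 -> (~p2 | p3)) -> (p1 -> (~p2 | p3)))):
1. ~([](p2 | p3) | (<>[](p1 -> (~p2 | p3)) -> (p1 -> (~p2 | p3)))), 0
2. ~[](p2 | p3), 0   [~|-rule on 1]
3. ~(<>[](p1 -> (~p2 | p3)) -> (p1 -> (~p2 | p3))), 0   [~|-rule on 1]
4. <>[](p1 -> (~p2 | p3)), 0   [~->-rule on 3]
5. ~(p1 -> (~p2 | p3)), 0   [~->-rule on 3]
6. p1, 0   [~->-rule on 5]
7. ~(~p2 | p3), 0   [~->-rule on 5]
8. p2, 0   [~|-rule on 7]
9. ~p3, 0   [~|-rule on 7]
10. ~(p2 | p3), 1   [~[]-rule on 2: fresh world 1, 0R1]
11. ~p2, 1   [~|-rule on 10]
12. ~p3, 1   [~|-rule on 10]
13. [](p1 -> (~p2 | p3)), 2   [<>-rule on 4: fresh world 2, 0R2]
14. p1 -> (~p2 | p3), 0   [[]-rule on 13 via 2R0]
15. p1 -> (~p2 | p3), 2   [[]-rule on 13 via 2R2]
16. ~p2 | p3, 0   [->-rule on 14 (branches; this branch)]
17. ~p2 | p3, 2   [->-rule on 15 (branches; this branch)]
18. p3, 0   [|-rule on 16 (branches; this branch)]
Accessibility: 0R0, 0R1, 0R2, 1R0, 1R1, 2R0, 2R2
Branch closes: p3 and ~p3 both at 0.
Every branch of the negation's tableau closes; the branch above is one of them.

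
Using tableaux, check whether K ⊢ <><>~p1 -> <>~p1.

Not valid

Tableau for the negation ~(<><>~p1 -> <>~p1):
1. ~(<><>~p1 -> <>~p1), u
2. <><>~p1, u
3. ~<>~p1, u
4. <>~p1, v
5. p1, v
6. ~p1, w
Accessibility: uRv, vRw
The negation has an open branch (countermodel exists).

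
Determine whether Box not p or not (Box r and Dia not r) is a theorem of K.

Yes, valid

Tableau for the negation not (Box not p or not (Box r and Dia not r)):
1. not (Box not p or not (Box r and Dia not r)), 0
2. not Box not p, 0   [neg-or-rule on 1]
3. Box r and Dia not r, 0   [neg-or-rule on 1]
4. Box r, 0   [and-rule on 3]
5. Dia not r, 0   [and-rule on 3]
6. p, 1   [neg-Box-rule on 2: fresh world 1, 0R1]
7. r, 1   [Box-rule on 4 via 0R1]
8. not r, 2   [Dia-rule on 5: fresh world 2, 0R2]
9. r, 2   [Box-rule on 4 via 0R2]
Accessibility: 0R1, 0R2
Branch closes: r and not r both at 2.
Every branch of the negation's tableau closes; the branch above is one of them.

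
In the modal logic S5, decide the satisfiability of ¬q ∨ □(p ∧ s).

1. ¬q ∨ □(p ∧ s), 0
2. □(p ∧ s), 0
3. p ∧ s, 0
4. p, 0
5. s, 0
Accessibility: 0R0

Satisfiable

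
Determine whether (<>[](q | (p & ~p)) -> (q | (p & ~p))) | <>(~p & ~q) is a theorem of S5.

Tableau for the negation ~((<>[](q | (p & ~p)) -> (q | (p & ~p))) | <>(~p & ~q)):
1. ~((<>[](q | (p & ~p)) -> (q | (p & ~p))) | <>(~p & ~q)), 0
2. ~(<>[](q | (p & ~p)) -> (q | (p & ~p))), 0
3. ~<>(~p & ~q), 0
4. <>[](q | (p & ~p)), 0
5. ~(q | (p & ~p)), 0
6. ~q, 0
7. ~(p & ~p), 0
8. ~(~p & ~q), 0
9. p, 0
10. [](q | (p & ~p)), 1
11. ~(~p & ~q), 1
12. q | (p & ~p), 0
13. q | (p & ~p), 1
14. q, 1
15. p & ~p, 0
16. ~p, 0
Accessibility: 0R0, 0R1, 1R0, 1R1
Branch closes: p and ~p both at 0.
Every branch of the negation's tableau closes; the branch above is one of them.

Yes, valid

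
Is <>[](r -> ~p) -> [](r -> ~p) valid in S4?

Invalid (countermodel exists)

Tableau for the negation ~(<>[](r -> ~p) -> [](r -> ~p)):
1. ~(<>[](r -> ~p) -> [](r -> ~p)), w0
2. <>[](r -> ~p), w0
3. ~[](r -> ~p), w0
4. [](r -> ~p), w1
5. r -> ~p, w1
6. ~p, w1
7. ~(r -> ~p), w2
8. r, w2
9. p, w2
Accessibility: w0Rw0, w0Rw1, w0Rw2, w1Rw1, w2Rw2
The negation has an open branch (countermodel exists).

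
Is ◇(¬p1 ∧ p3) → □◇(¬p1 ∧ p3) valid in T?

Tableau for the negation ¬(◇(¬p1 ∧ p3) → □◇(¬p1 ∧ p3)):
1. ¬(◇(¬p1 ∧ p3) → □◇(¬p1 ∧ p3)), 0
2. ◇(¬p1 ∧ p3), 0   [¬→-rule on 1]
3. ¬□◇(¬p1 ∧ p3), 0   [¬→-rule on 1]
4. ¬p1 ∧ p3, 1   [◇-rule on 2: fresh world 1, 0R1]
5. ¬p1, 1   [∧-rule on 4]
6. p3, 1   [∧-rule on 4]
7. ¬◇(¬p1 ∧ p3), 2   [¬□-rule on 3: fresh world 2, 0R2]
8. ¬(¬p1 ∧ p3), 2   [¬◇-rule on 7 via 2R2]
9. ¬p3, 2   [¬∧-rule on 8 (branches; this branch)]
Accessibility: 0R0, 0R1, 0R2, 1R1, 2R2
The negation has an open branch (countermodel exists).

Invalid (countermodel exists)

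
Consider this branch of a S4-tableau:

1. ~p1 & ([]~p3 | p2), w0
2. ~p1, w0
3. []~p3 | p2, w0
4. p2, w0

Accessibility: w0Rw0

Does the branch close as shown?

No atom appears with both signs at the same world.

No, open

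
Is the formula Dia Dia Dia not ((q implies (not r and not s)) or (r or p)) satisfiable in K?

1. Dia Dia Dia not ((q implies (not r and not s)) or (r or p)), 0
2. Dia Dia not ((q implies (not r and not s)) or (r or p)), 1
3. Dia not ((q implies (not r and not s)) or (r or p)), 2
4. not ((q implies (not r and not s)) or (r or p)), 3
5. not (q implies (not r and not s)), 3
6. not (r or p), 3
7. q, 3
8. not (not r and not s), 3
9. not r, 3
10. not p, 3
11. s, 3
Accessibility: 0R1, 1R2, 2R3

Satisfiable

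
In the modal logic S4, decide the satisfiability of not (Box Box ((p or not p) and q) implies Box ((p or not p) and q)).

1. not (Box Box ((p or not p) and q) implies Box ((p or not p) and q)), w0
2. Box Box ((p or not p) and q), w0
3. not Box ((p or not p) and q), w0
4. Box ((p or not p) and q), w0
5. (p or not p) and q, w0
6. p or not p, w0
7. q, w0
8. not p, w0
9. not ((p or not p) and q), w1
10. Box ((p or not p) and q), w1
11. (p or not p) and q, w1
12. p or not p, w1
13. q, w1
14. not (p or not p), w1
15. not p, w1
16. p, w1
Accessibility: w0Rw0, w0Rw1, w1Rw1
Branch closes: p and not p both at w1.
(One branch shown.) All branches close.

Unsatisfiable (every branch closes)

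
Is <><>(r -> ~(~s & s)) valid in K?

Invalid (countermodel exists)

Tableau for the negation ~<><>(r -> ~(~s & s)):
1. ~<><>(r -> ~(~s & s)), 0
The negation has an open branch (countermodel exists).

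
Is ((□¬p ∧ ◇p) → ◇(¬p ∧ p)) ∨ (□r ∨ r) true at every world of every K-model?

Valid

Tableau for the negation ¬(((□¬p ∧ ◇p) → ◇(¬p ∧ p)) ∨ (□r ∨ r)):
1. ¬(((□¬p ∧ ◇p) → ◇(¬p ∧ p)) ∨ (□r ∨ r)), w0
2. ¬((□¬p ∧ ◇p) → ◇(¬p ∧ p)), w0
3. ¬(□r ∨ r), w0
4. □¬p ∧ ◇p, w0
5. ¬◇(¬p ∧ p), w0
6. ¬□r, w0
7. ¬r, w0
8. □¬p, w0
9. ◇p, w0
10. ¬r, w1
11. ¬(¬p ∧ p), w1
12. ¬p, w1
13. p, w2
14. ¬(¬p ∧ p), w2
15. ¬p, w2
Accessibility: w0Rw1, w0Rw2
Branch closes: p and ¬p both at w2.
Every branch of the negation's tableau closes; the branch above is one of them.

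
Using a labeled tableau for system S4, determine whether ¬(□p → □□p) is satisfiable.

1. ¬(□p → □□p), w0
2. □p, w0   [¬→-rule on 1]
3. ¬□□p, w0   [¬→-rule on 1]
4. p, w0   [□-rule on 2 via w0Rw0]
5. ¬□p, w1   [¬□-rule on 3: fresh world w1, w0Rw1]
6. p, w1   [□-rule on 2 via w0Rw1]
7. ¬p, w2   [¬□-rule on 5: fresh world w2, w1Rw2]
8. p, w2   [□-rule on 2 via w0Rw2]
Accessibility: w0Rw0, w0Rw1, w0Rw2, w1Rw1, w1Rw2, w2Rw2
Branch closes: p and ¬p both at w2.
Every branch closes; the branch above is one of them.

Unsatisfiable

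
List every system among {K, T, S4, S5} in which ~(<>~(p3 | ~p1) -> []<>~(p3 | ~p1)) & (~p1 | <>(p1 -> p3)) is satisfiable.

K, T, S4

S5-tableau for the formula:
1. ~(<>~(p3 | ~p1) -> []<>~(p3 | ~p1)) & (~p1 | <>(p1 -> p3)), w0
2. ~(<>~(p3 | ~p1) -> []<>~(p3 | ~p1)), w0
3. ~p1 | <>(p1 -> p3), w0
4. <>~(p3 | ~p1), w0
5. ~[]<>~(p3 | ~p1), w0
6. <>(p1 -> p3), w0
7. ~(p3 | ~p1), w1
8. ~p3, w1
9. p1, w1
10. ~<>~(p3 | ~p1), w2
11. p3 | ~p1, w0
12. p3 | ~p1, w1
13. p3 | ~p1, w2
14. ~p1, w0
15. ~p1, w1
Accessibility: w0Rw0, w0Rw1, w0Rw2, w1Rw0, w1Rw1, w1Rw2, w2Rw0, w2Rw1, w2Rw2
Branch closes: p1 and ~p1 both at w1.
Every branch closes (one shown): unsatisfiable in S5.
S4-tableau for the formula:
1. ~(<>~(p3 | ~p1) -> []<>~(p3 | ~p1)) & (~p1 | <>(p1 -> p3)), w0
2. ~(<>~(p3 | ~p1) -> []<>~(p3 | ~p1)), w0
3. ~p1 | <>(p1 -> p3), w0
4. <>~(p3 | ~p1), w0
5. ~[]<>~(p3 | ~p1), w0
6. <>(p1 -> p3), w0
7. ~(p3 | ~p1), w1
8. ~p3, w1
9. p1, w1
10. ~<>~(p3 | ~p1), w2
11. p3 | ~p1, w2
12. ~p1, w2
13. p1 -> p3, w3
14. p3, w3
Accessibility: w0Rw0, w0Rw1, w0Rw2, w0Rw3, w1Rw1, w2Rw2, w3Rw3
Complete open branch: satisfiable in S4, hence also in K, T (this S4-model is also a K-model and a T-model).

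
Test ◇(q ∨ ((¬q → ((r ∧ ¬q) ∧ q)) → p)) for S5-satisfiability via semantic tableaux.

1. ◇(q ∨ ((¬q → ((r ∧ ¬q) ∧ q)) → p)), u
2. q ∨ ((¬q → ((r ∧ ¬q) ∧ q)) → p), v
3. (¬q → ((r ∧ ¬q) ∧ q)) → p, v
4. p, v
Accessibility: uRu, uRv, vRu, vRv

Yes, satisfiable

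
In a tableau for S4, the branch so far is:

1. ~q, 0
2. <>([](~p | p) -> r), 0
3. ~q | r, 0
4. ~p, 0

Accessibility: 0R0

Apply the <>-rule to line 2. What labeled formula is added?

a fresh world 1 with 0R1, and [](~p | p) -> r at 1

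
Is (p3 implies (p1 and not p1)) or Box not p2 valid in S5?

Not valid

Tableau for the negation not ((p3 implies (p1 and not p1)) or Box not p2):
1. not ((p3 implies (p1 and not p1)) or Box not p2), u
2. not (p3 implies (p1 and not p1)), u
3. not Box not p2, u
4. p3, u
5. not (p1 and not p1), u
6. p1, u
7. p2, v
Accessibility: uRu, uRv, vRu, vRv
The negation has an open branch (countermodel exists).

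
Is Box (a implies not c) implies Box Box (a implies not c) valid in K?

Tableau for the negation not (Box (a implies not c) implies Box Box (a implies not c)):
1. not (Box (a implies not c) implies Box Box (a implies not c)), u
2. Box (a implies not c), u
3. not Box Box (a implies not c), u
4. not Box (a implies not c), v
5. a implies not c, v
6. not c, v
7. not (a implies not c), w
8. a, w
9. c, w
Accessibility: uRv, vRw
The negation has an open branch (countermodel exists).

Not valid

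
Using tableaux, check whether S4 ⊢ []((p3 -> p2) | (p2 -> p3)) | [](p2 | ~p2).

Valid

Tableau for the negation ~([]((p3 -> p2) | (p2 -> p3)) | [](p2 | ~p2)):
1. ~([]((p3 -> p2) | (p2 -> p3)) | [](p2 | ~p2)), 0
2. ~[]((p3 -> p2) | (p2 -> p3)), 0
3. ~[](p2 | ~p2), 0
4. ~((p3 -> p2) | (p2 -> p3)), 1
5. ~(p3 -> p2), 1
6. ~(p2 -> p3), 1
7. p3, 1
8. ~p2, 1
9. p2, 1
10. ~p3, 1
Accessibility: 0R0, 0R1, 1R1
Branch closes: p2 and ~p2 both at 1.
All branches of the negation close; one closing branch shown above.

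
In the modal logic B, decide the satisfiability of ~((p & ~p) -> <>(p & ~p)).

1. ~((p & ~p) -> <>(p & ~p)), 0
2. p & ~p, 0   [~->-rule on 1]
3. ~<>(p & ~p), 0   [~->-rule on 1]
4. p, 0   [&-rule on 2]
5. ~p, 0   [&-rule on 2]
Accessibility: 0R0
Branch closes: p and ~p both at 0.
(One branch shown.) All branches close.

Unsatisfiable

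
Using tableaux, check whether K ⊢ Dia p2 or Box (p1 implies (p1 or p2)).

Tableau for the negation not (Dia p2 or Box (p1 implies (p1 or p2))):
1. not (Dia p2 or Box (p1 implies (p1 or p2))), 0
2. not Dia p2, 0
3. not Box (p1 implies (p1 or p2)), 0
4. not (p1 implies (p1 or p2)), 1
5. p1, 1
6. not (p1 or p2), 1
7. not p1, 1
8. not p2, 1
Accessibility: 0R1
Branch closes: p1 and not p1 both at 1.
All branches of the negation close; one closing branch shown above.

Valid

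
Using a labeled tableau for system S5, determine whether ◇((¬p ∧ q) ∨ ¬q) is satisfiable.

Yes, satisfiable

1. ◇((¬p ∧ q) ∨ ¬q), u
2. (¬p ∧ q) ∨ ¬q, v
3. ¬q, v
Accessibility: uRu, uRv, vRu, vRv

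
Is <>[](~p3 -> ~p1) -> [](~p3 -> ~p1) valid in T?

Tableau for the negation ~(<>[](~p3 -> ~p1) -> [](~p3 -> ~p1)):
1. ~(<>[](~p3 -> ~p1) -> [](~p3 -> ~p1)), w0
2. <>[](~p3 -> ~p1), w0
3. ~[](~p3 -> ~p1), w0
4. [](~p3 -> ~p1), w1
5. ~p3 -> ~p1, w1
6. ~p1, w1
7. ~(~p3 -> ~p1), w2
8. ~p3, w2
9. p1, w2
Accessibility: w0Rw0, w0Rw1, w0Rw2, w1Rw1, w2Rw2
The negation has an open branch (countermodel exists).

No, not valid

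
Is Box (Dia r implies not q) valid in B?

No, not valid

Tableau for the negation not Box (Dia r implies not q):
1. not Box (Dia r implies not q), w0
2. not (Dia r implies not q), w1
3. Dia r, w1
4. q, w1
5. r, w2
Accessibility: w0Rw0, w0Rw1, w1Rw0, w1Rw1, w1Rw2, w2Rw1, w2Rw2
The negation has an open branch (countermodel exists).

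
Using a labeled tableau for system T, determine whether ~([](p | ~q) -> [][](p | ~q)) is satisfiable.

1. ~([](p | ~q) -> [][](p | ~q)), u
2. [](p | ~q), u
3. ~[][](p | ~q), u
4. p | ~q, u
5. ~q, u
6. ~[](p | ~q), v
7. p | ~q, v
8. ~q, v
9. ~(p | ~q), w
10. ~p, w
11. q, w
Accessibility: uRu, uRv, vRv, vRw, wRw

Satisfiable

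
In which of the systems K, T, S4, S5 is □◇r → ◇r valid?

T-tableau for the negation ¬(□◇r → ◇r):
1. ¬(□◇r → ◇r), w0
2. □◇r, w0
3. ¬◇r, w0
4. ◇r, w0
5. ¬r, w0
6. r, w1
7. ◇r, w1
8. ¬r, w1
Accessibility: w0Rw0, w0Rw1, w1Rw1
Branch closes: r and ¬r both at w1.
Every branch closes (one shown): valid in T, hence also in S4, S5 (every theorem of T is a theorem of S4 and S5).
K-tableau for the negation ¬(□◇r → ◇r):
1. ¬(□◇r → ◇r), w0
2. □◇r, w0
3. ¬◇r, w0
Complete open branch: countermodel on a K-frame, so not valid in K.

T, S4, S5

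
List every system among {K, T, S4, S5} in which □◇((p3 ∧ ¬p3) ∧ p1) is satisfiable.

K

T-tableau for the formula:
1. □◇((p3 ∧ ¬p3) ∧ p1), 0
2. ◇((p3 ∧ ¬p3) ∧ p1), 0
3. (p3 ∧ ¬p3) ∧ p1, 1
4. p3 ∧ ¬p3, 1
5. p1, 1
6. p3, 1
7. ¬p3, 1
Accessibility: 0R0, 0R1, 1R1
Branch closes: p3 and ¬p3 both at 1.
Every branch closes (one shown): unsatisfiable in T, hence also in S4, S5 (every S4/S5-frame is a T-frame).
K-tableau for the formula:
1. □◇((p3 ∧ ¬p3) ∧ p1), 0
Complete open branch: satisfiable in K.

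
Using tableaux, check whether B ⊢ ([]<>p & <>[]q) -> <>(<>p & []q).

Tableau for the negation ~(([]<>p & <>[]q) -> <>(<>p & []q)):
1. ~(([]<>p & <>[]q) -> <>(<>p & []q)), 0
2. []<>p & <>[]q, 0   [~->-rule on 1]
3. ~<>(<>p & []q), 0   [~->-rule on 1]
4. []<>p, 0   [&-rule on 2]
5. <>[]q, 0   [&-rule on 2]
6. ~(<>p & []q), 0   [~<>-rule on 3 via 0R0]
7. <>p, 0   [[]-rule on 4 via 0R0]
8. ~[]q, 0   [~&-rule on 6 (branches; this branch)]
9. []q, 1   [<>-rule on 5: fresh world 1, 0R1]
10. ~(<>p & []q), 1   [~<>-rule on 3 via 0R1]
11. <>p, 1   [[]-rule on 4 via 0R1]
12. q, 0   [[]-rule on 9 via 1R0]
13. q, 1   [[]-rule on 9 via 1R1]
14. ~[]q, 1   [~&-rule on 10 (branches; this branch)]
15. p, 2   [<>-rule on 7: fresh world 2, 0R2]
16. ~(<>p & []q), 2   [~<>-rule on 3 via 0R2]
17. <>p, 2   [[]-rule on 4 via 0R2]
18. ~[]q, 2   [~&-rule on 16 (branches; this branch)]
19. ~q, 3   [~[]-rule on 8: fresh world 3, 0R3]
20. ~(<>p & []q), 3   [~<>-rule on 3 via 0R3]
21. <>p, 3   [[]-rule on 4 via 0R3]
22. ~<>p, 3   [~&-rule on 20 (branches; this branch)]
23. ~p, 0   [~<>-rule on 22 via 3R0]
24. ~p, 3   [~<>-rule on 22 via 3R3]
25. p, 4   [<>-rule on 11: fresh world 4, 1R4]
26. q, 4   [[]-rule on 9 via 1R4]
27. ~q, 5   [~[]-rule on 14: fresh world 5, 1R5]
28. q, 5   [[]-rule on 9 via 1R5]
Accessibility: 0R0, 0R1, 0R2, 0R3, 1R0, 1R1, 1R4, 1R5, 2R0, 2R2, 3R0, 3R3, 4R1, 4R4, 5R1, 5R5
Branch closes: q and ~q both at 5.
Every branch of the negation's tableau closes; the branch above is one of them.

Valid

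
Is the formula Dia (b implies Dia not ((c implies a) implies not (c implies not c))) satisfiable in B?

1. Dia (b implies Dia not ((c implies a) implies not (c implies not c))), u
2. b implies Dia not ((c implies a) implies not (c implies not c)), v
3. Dia not ((c implies a) implies not (c implies not c)), v
4. not ((c implies a) implies not (c implies not c)), w
5. c implies a, w
6. c implies not c, w
7. a, w
8. not c, w
Accessibility: uRu, uRv, vRu, vRv, vRw, wRv, wRw

Satisfiable (open branch found)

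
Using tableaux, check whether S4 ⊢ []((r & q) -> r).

Valid

Tableau for the negation ~[]((r & q) -> r):
1. ~[]((r & q) -> r), u
2. ~((r & q) -> r), v
3. r & q, v
4. ~r, v
5. r, v
6. q, v
Accessibility: uRu, uRv, vRv
Branch closes: r and ~r both at v.
Every branch of the negation's tableau closes; the branch above is one of them.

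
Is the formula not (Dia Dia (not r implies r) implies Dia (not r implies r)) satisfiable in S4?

1. not (Dia Dia (not r implies r) implies Dia (not r implies r)), w0
2. Dia Dia (not r implies r), w0
3. not Dia (not r implies r), w0
4. not (not r implies r), w0
5. not r, w0
6. Dia (not r implies r), w1
7. not (not r implies r), w1
8. not r, w1
9. not r implies r, w2
10. not (not r implies r), w2
11. not r, w2
12. r, w2
Accessibility: w0Rw0, w0Rw1, w0Rw2, w1Rw1, w1Rw2, w2Rw2
Branch closes: r and not r both at w2.
All branches of the tableau close; one closing branch shown above.

No, unsatisfiable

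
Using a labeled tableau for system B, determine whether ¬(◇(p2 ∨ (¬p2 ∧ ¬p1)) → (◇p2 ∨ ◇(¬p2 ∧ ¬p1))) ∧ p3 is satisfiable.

1. ¬(◇(p2 ∨ (¬p2 ∧ ¬p1)) → (◇p2 ∨ ◇(¬p2 ∧ ¬p1))) ∧ p3, 0
2. ¬(◇(p2 ∨ (¬p2 ∧ ¬p1)) → (◇p2 ∨ ◇(¬p2 ∧ ¬p1))), 0
3. p3, 0
4. ◇(p2 ∨ (¬p2 ∧ ¬p1)), 0
5. ¬(◇p2 ∨ ◇(¬p2 ∧ ¬p1)), 0
6. ¬◇p2, 0
7. ¬◇(¬p2 ∧ ¬p1), 0
8. ¬p2, 0
9. ¬(¬p2 ∧ ¬p1), 0
10. p1, 0
11. p2 ∨ (¬p2 ∧ ¬p1), 1
12. ¬p2, 1
13. ¬(¬p2 ∧ ¬p1), 1
14. ¬p2 ∧ ¬p1, 1
15. ¬p1, 1
16. p1, 1
Accessibility: 0R0, 0R1, 1R0, 1R1
Branch closes: p1 and ¬p1 both at 1.
Every branch closes; the branch above is one of them.

Unsatisfiable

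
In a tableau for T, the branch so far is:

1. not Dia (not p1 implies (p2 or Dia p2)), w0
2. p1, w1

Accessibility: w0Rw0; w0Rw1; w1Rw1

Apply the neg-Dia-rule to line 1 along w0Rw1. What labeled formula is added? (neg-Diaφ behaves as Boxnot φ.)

neg-Diaφ behaves as Boxnot φ: propagate the negated body to each accessible world.

not (not p1 implies (p2 or Dia p2)), w1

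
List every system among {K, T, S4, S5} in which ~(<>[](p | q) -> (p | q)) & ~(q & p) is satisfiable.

S4-tableau for the formula:
1. ~(<>[](p | q) -> (p | q)) & ~(q & p), w0
2. ~(<>[](p | q) -> (p | q)), w0   [&-rule on 1]
3. ~(q & p), w0   [&-rule on 1]
4. <>[](p | q), w0   [~->-rule on 2]
5. ~(p | q), w0   [~->-rule on 2]
6. ~p, w0   [~|-rule on 5]
7. ~q, w0   [~|-rule on 5]
8. [](p | q), w1   [<>-rule on 4: fresh world w1, w0Rw1]
9. p | q, w1   [[]-rule on 8 via w1Rw1]
10. q, w1   [|-rule on 9 (branches; this branch)]
Accessibility: w0Rw0, w0Rw1, w1Rw1
Complete open branch: satisfiable in S4, hence also in K, T (this S4-model is also a K-model and a T-model).
S5-tableau for the formula:
1. ~(<>[](p | q) -> (p | q)) & ~(q & p), w0
2. ~(<>[](p | q) -> (p | q)), w0   [&-rule on 1]
3. ~(q & p), w0   [&-rule on 1]
4. <>[](p | q), w0   [~->-rule on 2]
5. ~(p | q), w0   [~->-rule on 2]
6. ~p, w0   [~|-rule on 5]
7. ~q, w0   [~|-rule on 5]
8. [](p | q), w1   [<>-rule on 4: fresh world w1, w0Rw1]
9. p | q, w0   [[]-rule on 8 via w1Rw0]
10. p | q, w1   [[]-rule on 8 via w1Rw1]
11. q, w0   [|-rule on 9 (branches; this branch)]
Accessibility: w0Rw0, w0Rw1, w1Rw0, w1Rw1
Branch closes: q and ~q both at w0.
Every branch closes (one shown): unsatisfiable in S5.

K, T, S4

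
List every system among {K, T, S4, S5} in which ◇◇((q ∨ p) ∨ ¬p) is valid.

T-tableau for the negation ¬◇◇((q ∨ p) ∨ ¬p):
1. ¬◇◇((q ∨ p) ∨ ¬p), w0
2. ¬◇((q ∨ p) ∨ ¬p), w0   [¬◇-rule on 1 via w0Rw0]
3. ¬((q ∨ p) ∨ ¬p), w0   [¬◇-rule on 2 via w0Rw0]
4. ¬(q ∨ p), w0   [¬∨-rule on 3]
5. p, w0   [¬∨-rule on 3]
6. ¬q, w0   [¬∨-rule on 4]
7. ¬p, w0   [¬∨-rule on 4]
Accessibility: w0Rw0
Branch closes: p and ¬p both at w0.
Every branch closes (one shown): valid in T, hence also in S4, S5 (every theorem of T is a theorem of S4 and S5).
K-tableau for the negation ¬◇◇((q ∨ p) ∨ ¬p):
1. ¬◇◇((q ∨ p) ∨ ¬p), w0
Complete open branch: countermodel on a K-frame, so not valid in K.

T, S4, S5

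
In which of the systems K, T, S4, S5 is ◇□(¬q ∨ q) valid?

T, S4, S5

T-tableau for the negation ¬◇□(¬q ∨ q):
1. ¬◇□(¬q ∨ q), 0
2. ¬□(¬q ∨ q), 0
3. ¬(¬q ∨ q), 1
4. q, 1
5. ¬q, 1
Accessibility: 0R0, 0R1, 1R1
Branch closes: q and ¬q both at 1.
Every branch closes (one shown): valid in T, hence also in S4, S5 (every theorem of T is a theorem of S4 and S5).
K-tableau for the negation ¬◇□(¬q ∨ q):
1. ¬◇□(¬q ∨ q), 0
Complete open branch: countermodel on a K-frame, so not valid in K.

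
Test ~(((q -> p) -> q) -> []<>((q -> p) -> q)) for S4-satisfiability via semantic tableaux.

1. ~(((q -> p) -> q) -> []<>((q -> p) -> q)), w0
2. (q -> p) -> q, w0
3. ~[]<>((q -> p) -> q), w0
4. q, w0
5. ~<>((q -> p) -> q), w1
6. ~((q -> p) -> q), w1
7. q -> p, w1
8. ~q, w1
9. p, w1
Accessibility: w0Rw0, w0Rw1, w1Rw1

Satisfiable (open branch found)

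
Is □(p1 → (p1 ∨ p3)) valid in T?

Valid in T

Tableau for the negation ¬□(p1 → (p1 ∨ p3)):
1. ¬□(p1 → (p1 ∨ p3)), w0
2. ¬(p1 → (p1 ∨ p3)), w1   [¬□-rule on 1: fresh world w1, w0Rw1]
3. p1, w1   [¬→-rule on 2]
4. ¬(p1 ∨ p3), w1   [¬→-rule on 2]
5. ¬p1, w1   [¬∨-rule on 4]
6. ¬p3, w1   [¬∨-rule on 4]
Accessibility: w0Rw0, w0Rw1, w1Rw1
Branch closes: p1 and ¬p1 both at w1.
All branches of the negation close; one closing branch shown above.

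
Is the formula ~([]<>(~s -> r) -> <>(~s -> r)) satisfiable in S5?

No, unsatisfiable

1. ~([]<>(~s -> r) -> <>(~s -> r)), u
2. []<>(~s -> r), u   [~->-rule on 1]
3. ~<>(~s -> r), u   [~->-rule on 1]
4. <>(~s -> r), u   [[]-rule on 2 via uRu]
5. ~(~s -> r), u   [~<>-rule on 3 via uRu]
6. ~s, u   [~->-rule on 5]
7. ~r, u   [~->-rule on 5]
8. ~s -> r, v   [<>-rule on 4: fresh world v, uRv]
9. <>(~s -> r), v   [[]-rule on 2 via uRv]
10. ~(~s -> r), v   [~<>-rule on 3 via uRv]
11. ~s, v   [~->-rule on 10]
12. ~r, v   [~->-rule on 10]
13. r, v   [->-rule on 8 (branches; this branch)]
Accessibility: uRu, uRv, vRu, vRv
Branch closes: r and ~r both at v.
(One branch shown.) All branches close.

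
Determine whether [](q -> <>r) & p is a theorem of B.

Not valid

Tableau for the negation ~([](q -> <>r) & p):
1. ~([](q -> <>r) & p), w0
2. ~p, w0
Accessibility: w0Rw0
The negation has an open branch (countermodel exists).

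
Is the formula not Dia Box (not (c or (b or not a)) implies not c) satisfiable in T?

1. not Dia Box (not (c or (b or not a)) implies not c), u
2. not Box (not (c or (b or not a)) implies not c), u
3. not (not (c or (b or not a)) implies not c), v
4. not (c or (b or not a)), v
5. c, v
6. not c, v
7. not (b or not a), v
Accessibility: uRu, uRv, vRv
Branch closes: c and not c both at v.
(One branch shown.) All branches close.

Unsatisfiable (every branch closes)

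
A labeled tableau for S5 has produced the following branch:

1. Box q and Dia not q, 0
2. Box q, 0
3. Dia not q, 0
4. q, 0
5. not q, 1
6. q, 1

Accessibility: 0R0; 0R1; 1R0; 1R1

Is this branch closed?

Both q and not q appear at 1.

Closed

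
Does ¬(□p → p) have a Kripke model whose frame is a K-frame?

Satisfiable (open branch found)

1. ¬(□p → p), u
2. □p, u
3. ¬p, u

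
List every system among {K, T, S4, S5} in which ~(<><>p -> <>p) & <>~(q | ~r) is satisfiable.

K, T

S4-tableau for the formula:
1. ~(<><>p -> <>p) & <>~(q | ~r), w0
2. ~(<><>p -> <>p), w0
3. <>~(q | ~r), w0
4. <><>p, w0
5. ~<>p, w0
6. ~p, w0
7. ~(q | ~r), w1
8. ~q, w1
9. r, w1
10. ~p, w1
11. <>p, w2
12. ~p, w2
13. p, w3
14. ~p, w3
Accessibility: w0Rw0, w0Rw1, w0Rw2, w0Rw3, w1Rw1, w2Rw2, w2Rw3, w3Rw3
Branch closes: p and ~p both at w3.
Every branch closes (one shown): unsatisfiable in S4, hence also in S5 (every S5-frame is an S4-frame).
T-tableau for the formula:
1. ~(<><>p -> <>p) & <>~(q | ~r), w0
2. ~(<><>p -> <>p), w0
3. <>~(q | ~r), w0
4. <><>p, w0
5. ~<>p, w0
6. ~p, w0
7. ~(q | ~r), w1
8. ~q, w1
9. r, w1
10. ~p, w1
11. <>p, w2
12. ~p, w2
13. p, w3
Accessibility: w0Rw0, w0Rw1, w0Rw2, w1Rw1, w2Rw2, w2Rw3, w3Rw3
Complete open branch: satisfiable in T, hence also in K (this T-model is also a K-model).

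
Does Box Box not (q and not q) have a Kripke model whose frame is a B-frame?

Satisfiable

1. Box Box not (q and not q), w0
2. Box not (q and not q), w0
3. not (q and not q), w0
4. q, w0
Accessibility: w0Rw0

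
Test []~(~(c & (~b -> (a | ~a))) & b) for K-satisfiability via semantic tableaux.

Satisfiable (open branch found)

1. []~(~(c & (~b -> (a | ~a))) & b), w0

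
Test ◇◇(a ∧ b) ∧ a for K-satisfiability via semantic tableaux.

1. ◇◇(a ∧ b) ∧ a, w0
2. ◇◇(a ∧ b), w0
3. a, w0
4. ◇(a ∧ b), w1
5. a ∧ b, w2
6. a, w2
7. b, w2
Accessibility: w0Rw1, w1Rw2

Satisfiable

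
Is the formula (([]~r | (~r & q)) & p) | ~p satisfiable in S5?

1. (([]~r | (~r & q)) & p) | ~p, u
2. ~p, u
Accessibility: uRu

Satisfiable (open branch found)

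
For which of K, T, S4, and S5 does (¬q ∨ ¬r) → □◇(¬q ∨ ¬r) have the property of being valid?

S5

S5-tableau for the negation ¬((¬q ∨ ¬r) → □◇(¬q ∨ ¬r)):
1. ¬((¬q ∨ ¬r) → □◇(¬q ∨ ¬r)), w0
2. ¬q ∨ ¬r, w0
3. ¬□◇(¬q ∨ ¬r), w0
4. ¬r, w0
5. ¬◇(¬q ∨ ¬r), w1
6. ¬(¬q ∨ ¬r), w0
7. q, w0
8. r, w0
Accessibility: w0Rw0, w0Rw1, w1Rw0, w1Rw1
Branch closes: r and ¬r both at w0.
Every branch closes (one shown): valid in S5.
S4-tableau for the negation ¬((¬q ∨ ¬r) → □◇(¬q ∨ ¬r)):
1. ¬((¬q ∨ ¬r) → □◇(¬q ∨ ¬r)), w0
2. ¬q ∨ ¬r, w0
3. ¬□◇(¬q ∨ ¬r), w0
4. ¬r, w0
5. ¬◇(¬q ∨ ¬r), w1
6. ¬(¬q ∨ ¬r), w1
7. q, w1
8. r, w1
Accessibility: w0Rw0, w0Rw1, w1Rw1
Complete open branch: countermodel on an S4-frame, so not valid in S4, nor in K, T (the same frame is also a K-frame and a T-frame).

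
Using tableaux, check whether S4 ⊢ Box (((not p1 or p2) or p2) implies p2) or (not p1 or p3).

Invalid (countermodel exists)

Tableau for the negation not (Box (((not p1 or p2) or p2) implies p2) or (not p1 or p3)):
1. not (Box (((not p1 or p2) or p2) implies p2) or (not p1 or p3)), u
2. not Box (((not p1 or p2) or p2) implies p2), u
3. not (not p1 or p3), u
4. p1, u
5. not p3, u
6. not (((not p1 or p2) or p2) implies p2), v
7. (not p1 or p2) or p2, v
8. not p2, v
9. not p1 or p2, v
10. not p1, v
Accessibility: uRu, uRv, vRv
The negation has an open branch (countermodel exists).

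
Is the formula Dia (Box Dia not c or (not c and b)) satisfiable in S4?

1. Dia (Box Dia not c or (not c and b)), 0
2. Box Dia not c or (not c and b), 1
3. not c and b, 1
4. not c, 1
5. b, 1
Accessibility: 0R0, 0R1, 1R1

Yes, satisfiable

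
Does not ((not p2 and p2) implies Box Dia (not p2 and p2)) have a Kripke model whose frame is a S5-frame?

Unsatisfiable

1. not ((not p2 and p2) implies Box Dia (not p2 and p2)), 0
2. not p2 and p2, 0   [neg-implies-rule on 1]
3. not Box Dia (not p2 and p2), 0   [neg-implies-rule on 1]
4. not p2, 0   [and-rule on 2]
5. p2, 0   [and-rule on 2]
Accessibility: 0R0
Branch closes: p2 and not p2 both at 0.
All branches of the tableau close; one closing branch shown above.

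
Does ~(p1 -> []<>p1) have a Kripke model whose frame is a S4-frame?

Satisfiable

1. ~(p1 -> []<>p1), w0
2. p1, w0
3. ~[]<>p1, w0
4. ~<>p1, w1
5. ~p1, w1
Accessibility: w0Rw0, w0Rw1, w1Rw1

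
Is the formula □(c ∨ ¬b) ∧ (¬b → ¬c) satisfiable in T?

1. □(c ∨ ¬b) ∧ (¬b → ¬c), u
2. □(c ∨ ¬b), u   [∧-rule on 1]
3. ¬b → ¬c, u   [∧-rule on 1]
4. c ∨ ¬b, u   [□-rule on 2 via uRu]
5. ¬c, u   [→-rule on 3 (branches; this branch)]
6. ¬b, u   [∨-rule on 4 (branches; this branch)]
Accessibility: uRu

Satisfiable (open branch found)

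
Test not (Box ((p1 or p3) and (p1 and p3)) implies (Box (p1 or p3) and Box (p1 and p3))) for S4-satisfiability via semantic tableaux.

1. not (Box ((p1 or p3) and (p1 and p3)) implies (Box (p1 or p3) and Box (p1 and p3))), w0
2. Box ((p1 or p3) and (p1 and p3)), w0
3. not (Box (p1 or p3) and Box (p1 and p3)), w0
4. (p1 or p3) and (p1 and p3), w0
5. p1 or p3, w0
6. p1 and p3, w0
7. p1, w0
8. p3, w0
9. not Box (p1 and p3), w0
10. not (p1 and p3), w1
11. (p1 or p3) and (p1 and p3), w1
12. p1 or p3, w1
13. p1 and p3, w1
14. p1, w1
15. p3, w1
16. not p3, w1
Accessibility: w0Rw0, w0Rw1, w1Rw1
Branch closes: p3 and not p3 both at w1.
Every branch closes; the branch above is one of them.

Unsatisfiable (every branch closes)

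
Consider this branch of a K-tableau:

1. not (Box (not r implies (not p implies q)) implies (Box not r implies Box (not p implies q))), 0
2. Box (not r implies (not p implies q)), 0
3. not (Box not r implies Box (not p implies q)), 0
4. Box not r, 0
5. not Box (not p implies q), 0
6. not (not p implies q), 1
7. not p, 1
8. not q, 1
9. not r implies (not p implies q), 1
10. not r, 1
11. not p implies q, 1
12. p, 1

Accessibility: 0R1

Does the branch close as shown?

Yes, closed

Both p and not p appear at 1.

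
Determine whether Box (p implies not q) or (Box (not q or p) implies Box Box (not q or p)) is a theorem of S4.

Valid

Tableau for the negation not (Box (p implies not q) or (Box (not q or p) implies Box Box (not q or p))):
1. not (Box (p implies not q) or (Box (not q or p) implies Box Box (not q or p))), 0
2. not Box (p implies not q), 0
3. not (Box (not q or p) implies Box Box (not q or p)), 0
4. Box (not q or p), 0
5. not Box Box (not q or p), 0
6. not q or p, 0
7. p, 0
8. not (p implies not q), 1
9. p, 1
10. q, 1
11. not q or p, 1
12. not Box (not q or p), 2
13. not q or p, 2
14. p, 2
15. not (not q or p), 3
16. q, 3
17. not p, 3
18. not q or p, 3
19. p, 3
Accessibility: 0R0, 0R1, 0R2, 0R3, 1R1, 2R2, 2R3, 3R3
Branch closes: p and not p both at 3.
Every branch of the negation's tableau closes; the branch above is one of them.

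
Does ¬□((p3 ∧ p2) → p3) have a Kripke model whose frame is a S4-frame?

1. ¬□((p3 ∧ p2) → p3), w0
2. ¬((p3 ∧ p2) → p3), w1   [¬□-rule on 1: fresh world w1, w0Rw1]
3. p3 ∧ p2, w1   [¬→-rule on 2]
4. ¬p3, w1   [¬→-rule on 2]
5. p3, w1   [∧-rule on 3]
6. p2, w1   [∧-rule on 3]
Accessibility: w0Rw0, w0Rw1, w1Rw1
Branch closes: p3 and ¬p3 both at w1.
(One branch shown.) All branches close.

Unsatisfiable (every branch closes)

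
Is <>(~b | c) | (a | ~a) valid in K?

Tableau for the negation ~(<>(~b | c) | (a | ~a)):
1. ~(<>(~b | c) | (a | ~a)), 0
2. ~<>(~b | c), 0
3. ~(a | ~a), 0
4. ~a, 0
5. a, 0
Branch closes: a and ~a both at 0.
All branches of the negation close; one closing branch shown above.

Yes, valid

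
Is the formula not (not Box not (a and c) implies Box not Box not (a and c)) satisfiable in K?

Satisfiable (open branch found)

1. not (not Box not (a and c) implies Box not Box not (a and c)), u
2. not Box not (a and c), u
3. not Box not Box not (a and c), u
4. a and c, v
5. a, v
6. c, v
7. Box not (a and c), w
Accessibility: uRv, uRw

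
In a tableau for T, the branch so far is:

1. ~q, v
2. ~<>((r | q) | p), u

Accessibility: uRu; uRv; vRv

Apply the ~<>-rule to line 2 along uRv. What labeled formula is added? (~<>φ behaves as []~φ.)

~<>φ behaves as []~φ: propagate the negated body to each accessible world.

~((r | q) | p), v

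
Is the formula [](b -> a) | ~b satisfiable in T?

Satisfiable (open branch found)

1. [](b -> a) | ~b, w0
2. ~b, w0
Accessibility: w0Rw0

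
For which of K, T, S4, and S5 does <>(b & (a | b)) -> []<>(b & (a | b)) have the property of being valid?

S5-tableau for the negation ~(<>(b & (a | b)) -> []<>(b & (a | b))):
1. ~(<>(b & (a | b)) -> []<>(b & (a | b))), w0
2. <>(b & (a | b)), w0   [~->-rule on 1]
3. ~[]<>(b & (a | b)), w0   [~->-rule on 1]
4. b & (a | b), w1   [<>-rule on 2: fresh world w1, w0Rw1]
5. b, w1   [&-rule on 4]
6. a | b, w1   [&-rule on 4]
7. ~<>(b & (a | b)), w2   [~[]-rule on 3: fresh world w2, w0Rw2]
8. ~(b & (a | b)), w0   [~<>-rule on 7 via w2Rw0]
9. ~(b & (a | b)), w1   [~<>-rule on 7 via w2Rw1]
10. ~(b & (a | b)), w2   [~<>-rule on 7 via w2Rw2]
11. ~(a | b), w0   [~&-rule on 8 (branches; this branch)]
12. ~a, w0   [~|-rule on 11]
13. ~b, w0   [~|-rule on 11]
14. ~(a | b), w1   [~&-rule on 9 (branches; this branch)]
15. ~a, w1   [~|-rule on 14]
16. ~b, w1   [~|-rule on 14]
Accessibility: w0Rw0, w0Rw1, w0Rw2, w1Rw0, w1Rw1, w1Rw2, w2Rw0, w2Rw1, w2Rw2
Branch closes: b and ~b both at w1.
Every branch closes (one shown): valid in S5.
S4-tableau for the negation ~(<>(b & (a | b)) -> []<>(b & (a | b))):
1. ~(<>(b & (a | b)) -> []<>(b & (a | b))), w0
2. <>(b & (a | b)), w0   [~->-rule on 1]
3. ~[]<>(b & (a | b)), w0   [~->-rule on 1]
4. b & (a | b), w1   [<>-rule on 2: fresh world w1, w0Rw1]
5. b, w1   [&-rule on 4]
6. a | b, w1   [&-rule on 4]
7. ~<>(b & (a | b)), w2   [~[]-rule on 3: fresh world w2, w0Rw2]
8. ~(b & (a | b)), w2   [~<>-rule on 7 via w2Rw2]
9. ~(a | b), w2   [~&-rule on 8 (branches; this branch)]
10. ~a, w2   [~|-rule on 9]
11. ~b, w2   [~|-rule on 9]
Accessibility: w0Rw0, w0Rw1, w0Rw2, w1Rw1, w2Rw2
Complete open branch: countermodel on an S4-frame, so not valid in S4, nor in K, T (the same frame is also a K-frame and a T-frame).

S5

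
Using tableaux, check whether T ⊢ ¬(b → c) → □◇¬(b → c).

No, not valid

Tableau for the negation ¬(¬(b → c) → □◇¬(b → c)):
1. ¬(¬(b → c) → □◇¬(b → c)), u
2. ¬(b → c), u
3. ¬□◇¬(b → c), u
4. b, u
5. ¬c, u
6. ¬◇¬(b → c), v
7. b → c, v
8. c, v
Accessibility: uRu, uRv, vRv
The negation has an open branch (countermodel exists).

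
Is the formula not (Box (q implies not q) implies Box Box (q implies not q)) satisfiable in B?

Satisfiable (open branch found)

1. not (Box (q implies not q) implies Box Box (q implies not q)), 0
2. Box (q implies not q), 0
3. not Box Box (q implies not q), 0
4. q implies not q, 0
5. not q, 0
6. not Box (q implies not q), 1
7. q implies not q, 1
8. not q, 1
9. not (q implies not q), 2
10. q, 2
Accessibility: 0R0, 0R1, 1R0, 1R1, 1R2, 2R1, 2R2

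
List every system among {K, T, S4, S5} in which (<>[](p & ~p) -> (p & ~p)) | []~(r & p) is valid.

K-tableau for the negation ~((<>[](p & ~p) -> (p & ~p)) | []~(r & p)):
1. ~((<>[](p & ~p) -> (p & ~p)) | []~(r & p)), 0
2. ~(<>[](p & ~p) -> (p & ~p)), 0
3. ~[]~(r & p), 0
4. <>[](p & ~p), 0
5. ~(p & ~p), 0
6. p, 0
7. r & p, 1
8. r, 1
9. p, 1
10. [](p & ~p), 2
Accessibility: 0R1, 0R2
Complete open branch: countermodel on a K-frame, so not valid in K.
T-tableau for the negation ~((<>[](p & ~p) -> (p & ~p)) | []~(r & p)):
1. ~((<>[](p & ~p) -> (p & ~p)) | []~(r & p)), 0
2. ~(<>[](p & ~p) -> (p & ~p)), 0
3. ~[]~(r & p), 0
4. <>[](p & ~p), 0
5. ~(p & ~p), 0
6. p, 0
7. r & p, 1
8. r, 1
9. p, 1
10. [](p & ~p), 2
11. p & ~p, 2
12. p, 2
13. ~p, 2
Accessibility: 0R0, 0R1, 0R2, 1R1, 2R2
Branch closes: p and ~p both at 2.
Every branch closes (one shown): valid in T, hence also in S4, S5 (every theorem of T is a theorem of S4 and S5).

T, S4, S5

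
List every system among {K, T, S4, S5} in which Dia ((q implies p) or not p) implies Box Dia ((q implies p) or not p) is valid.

K-tableau for the negation not (Dia ((q implies p) or not p) implies Box Dia ((q implies p) or not p)):
1. not (Dia ((q implies p) or not p) implies Box Dia ((q implies p) or not p)), 0
2. Dia ((q implies p) or not p), 0
3. not Box Dia ((q implies p) or not p), 0
4. (q implies p) or not p, 1
5. not p, 1
6. not Dia ((q implies p) or not p), 2
Accessibility: 0R1, 0R2
Complete open branch: countermodel on a K-frame, so not valid in K.
T-tableau for the negation not (Dia ((q implies p) or not p) implies Box Dia ((q implies p) or not p)):
1. not (Dia ((q implies p) or not p) implies Box Dia ((q implies p) or not p)), 0
2. Dia ((q implies p) or not p), 0
3. not Box Dia ((q implies p) or not p), 0
4. (q implies p) or not p, 1
5. q implies p, 1
6. p, 1
7. not Dia ((q implies p) or not p), 2
8. not ((q implies p) or not p), 2
9. not (q implies p), 2
10. p, 2
11. q, 2
12. not p, 2
Accessibility: 0R0, 0R1, 0R2, 1R1, 2R2
Branch closes: p and not p both at 2.
Every branch closes (one shown): valid in T, hence also in S4, S5 (every theorem of T is a theorem of S4 and S5).

T, S4, S5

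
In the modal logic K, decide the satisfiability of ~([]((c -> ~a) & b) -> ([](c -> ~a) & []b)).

No, unsatisfiable

1. ~([]((c -> ~a) & b) -> ([](c -> ~a) & []b)), w0
2. []((c -> ~a) & b), w0   [~->-rule on 1]
3. ~([](c -> ~a) & []b), w0   [~->-rule on 1]
4. ~[](c -> ~a), w0   [~&-rule on 3 (branches; this branch)]
5. ~(c -> ~a), w1   [~[]-rule on 4: fresh world w1, w0Rw1]
6. c, w1   [~->-rule on 5]
7. a, w1   [~->-rule on 5]
8. (c -> ~a) & b, w1   [[]-rule on 2 via w0Rw1]
9. c -> ~a, w1   [&-rule on 8]
10. b, w1   [&-rule on 8]
11. ~a, w1   [->-rule on 9 (branches; this branch)]
Accessibility: w0Rw1
Branch closes: a and ~a both at w1.
All branches of the tableau close; one closing branch shown above.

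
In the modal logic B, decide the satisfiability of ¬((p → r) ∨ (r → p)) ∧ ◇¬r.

No, unsatisfiable

1. ¬((p → r) ∨ (r → p)) ∧ ◇¬r, u
2. ¬((p → r) ∨ (r → p)), u   [∧-rule on 1]
3. ◇¬r, u   [∧-rule on 1]
4. ¬(p → r), u   [¬∨-rule on 2]
5. ¬(r → p), u   [¬∨-rule on 2]
6. p, u   [¬→-rule on 4]
7. ¬r, u   [¬→-rule on 4]
8. r, u   [¬→-rule on 5]
9. ¬p, u   [¬→-rule on 5]
Accessibility: uRu
Branch closes: r and ¬r both at u.
(One branch shown.) All branches close.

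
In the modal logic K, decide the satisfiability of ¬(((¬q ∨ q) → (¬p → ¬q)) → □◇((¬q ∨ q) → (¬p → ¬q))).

Satisfiable

1. ¬(((¬q ∨ q) → (¬p → ¬q)) → □◇((¬q ∨ q) → (¬p → ¬q))), 0
2. (¬q ∨ q) → (¬p → ¬q), 0   [¬→-rule on 1]
3. ¬□◇((¬q ∨ q) → (¬p → ¬q)), 0   [¬→-rule on 1]
4. ¬p → ¬q, 0   [→-rule on 2 (branches; this branch)]
5. ¬q, 0   [→-rule on 4 (branches; this branch)]
6. ¬◇((¬q ∨ q) → (¬p → ¬q)), 1   [¬□-rule on 3: fresh world 1, 0R1]
Accessibility: 0R1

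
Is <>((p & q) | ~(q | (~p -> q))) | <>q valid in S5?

No, not valid

Tableau for the negation ~(<>((p & q) | ~(q | (~p -> q))) | <>q):
1. ~(<>((p & q) | ~(q | (~p -> q))) | <>q), w0
2. ~<>((p & q) | ~(q | (~p -> q))), w0
3. ~<>q, w0
4. ~((p & q) | ~(q | (~p -> q))), w0
5. ~(p & q), w0
6. q | (~p -> q), w0
7. ~q, w0
8. ~p -> q, w0
9. p, w0
Accessibility: w0Rw0
The negation has an open branch (countermodel exists).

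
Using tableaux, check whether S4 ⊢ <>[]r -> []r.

Not valid

Tableau for the negation ~(<>[]r -> []r):
1. ~(<>[]r -> []r), w0
2. <>[]r, w0
3. ~[]r, w0
4. []r, w1
5. r, w1
6. ~r, w2
Accessibility: w0Rw0, w0Rw1, w0Rw2, w1Rw1, w2Rw2
The negation has an open branch (countermodel exists).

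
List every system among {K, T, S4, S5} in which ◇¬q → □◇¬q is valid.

S5

S4-tableau for the negation ¬(◇¬q → □◇¬q):
1. ¬(◇¬q → □◇¬q), w0
2. ◇¬q, w0
3. ¬□◇¬q, w0
4. ¬q, w1
5. ¬◇¬q, w2
6. q, w2
Accessibility: w0Rw0, w0Rw1, w0Rw2, w1Rw1, w2Rw2
Complete open branch: countermodel on an S4-frame, so not valid in S4, nor in K, T (the same frame is also a K-frame and a T-frame).
S5-tableau for the negation ¬(◇¬q → □◇¬q):
1. ¬(◇¬q → □◇¬q), w0
2. ◇¬q, w0
3. ¬□◇¬q, w0
4. ¬q, w1
5. ¬◇¬q, w2
6. q, w0
7. q, w1
Accessibility: w0Rw0, w0Rw1, w0Rw2, w1Rw0, w1Rw1, w1Rw2, w2Rw0, w2Rw1, w2Rw2
Branch closes: q and ¬q both at w1.
Every branch closes (one shown): valid in S5.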